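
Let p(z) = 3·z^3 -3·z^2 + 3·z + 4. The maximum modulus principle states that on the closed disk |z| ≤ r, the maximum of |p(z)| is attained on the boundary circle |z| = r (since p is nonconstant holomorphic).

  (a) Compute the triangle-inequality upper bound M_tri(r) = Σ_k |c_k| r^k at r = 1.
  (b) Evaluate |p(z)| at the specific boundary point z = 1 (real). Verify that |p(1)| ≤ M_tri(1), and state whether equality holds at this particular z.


Coefficients: c_0 = 4, c_1 = 3, c_2 = -3, c_3 = 3. Radius r = 1.
Part (a). Triangle bound: M_tri(r) = Σ_k |c_k| r^k
  = |4|·1^0 + |3|·1^1 + |-3|·1^2 + |3|·1^3
  = 4 + 3 + 3 + 3 = 13.
This bounds M(r) := max_{|z|=r} |p(z)| from above; equality holds iff all terms c_k z^k can be made to align in phase at a single z on |z|=r.
Part (b). At z = 1 (real, on the circle |z| = r):
  p(1) = (4)·1^0 + (3)·1^1 + (-3)·1^2 + (3)·1^3 = 7.
  |p(1)| = 7.
Check: |p(1)| = 7 ≤ 13 = M_tri(1). ✓ Equality does not hold at z = 1 (the coefficients have mixed signs, so the terms do not all align in phase there).

M_tri(1) = 13; |p(1)| = 7; equality at z=1: no.


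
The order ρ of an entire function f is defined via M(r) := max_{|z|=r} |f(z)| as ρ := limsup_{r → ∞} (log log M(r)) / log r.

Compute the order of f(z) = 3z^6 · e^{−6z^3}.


M(r) = max_{|z|=r} |3|·|z|^6·|e^{−6z^3}| = 3·r^6 · e^{6r^3} (the factors attain their maxima compatibly on |z|=r). Then log M(r) = log 3 + 6·log r + 6r^3, dominated by the last term, so log log M(r) ~ 3·log r. The polynomial factor 3z^6 contributes only a log r term and does not affect the order. ρ = 3.
Therefore ρ = 3.

Order ρ = 3.


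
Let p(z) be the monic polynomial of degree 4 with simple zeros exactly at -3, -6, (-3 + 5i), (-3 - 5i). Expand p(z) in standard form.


The polynomial is p(z) = ∏_{α ∈ S} (z − α), where S = {-3, -6, (-3 + 5i), (-3 - 5i)}.
Expanding the product yields: p(z) = z^4 + 15·z^3 + 106·z^2 + 414·z + 612.
Note conjugate pairs combine to real quadratics: (z − (-3+5i))(z − (-3−5i)) = z² + 6z + 34.
The resulting polynomial has degree 4 and real coefficients as required.

p(z) = z^4 + 15·z^3 + 106·z^2 + 414·z + 612.


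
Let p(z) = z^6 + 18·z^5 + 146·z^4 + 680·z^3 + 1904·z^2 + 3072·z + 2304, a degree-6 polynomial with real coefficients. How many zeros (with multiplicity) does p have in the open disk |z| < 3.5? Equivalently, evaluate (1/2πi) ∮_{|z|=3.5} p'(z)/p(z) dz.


The zeros of p are: -4, (-2 + 2i), (-2 - 2i), -4, (-3 + 3i), (-3 - 3i).
Their magnitudes are: 4, 2.828, 2.828, 4, 4.243, 4.243.
Zeros with |z| < R = 3.5: (-2 + 2i), (-2 - 2i).
Count = 2.
By the argument principle, (1/2πi) ∮_{|z|=R} p'(z)/p(z) dz equals exactly this count.

Number of zeros inside |z| < 3.5: 2.


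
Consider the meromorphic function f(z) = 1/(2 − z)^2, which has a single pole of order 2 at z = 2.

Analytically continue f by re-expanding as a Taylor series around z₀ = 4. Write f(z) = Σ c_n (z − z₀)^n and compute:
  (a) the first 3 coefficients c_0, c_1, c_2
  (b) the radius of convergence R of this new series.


Let w = z − z₀, so z = z₀ + w.
Then 2 − z = 2 − (z₀ + w) = (2 − z₀) − w = -2 − w.
f(z) = 1/(-2 − w)^2 = (1/(-2)^2) · (1 − w/(-2))^{−2}.
By the binomial series (1−u)^{−2} = Σ_{n≥0} C(n+1, 1) u^n for |u|<1, with u = w/(-2):
  c_n = C(n+1, 1) / (-2)^(n+2).
  c_0 = 1/(-2)^2 = 1/4.
  c_1 = 2/(-2)^3 = -1/4.
  c_2 = 3/(-2)^4 = 3/16.
The series is valid for |w/d| < 1, i.e. |z − z₀| < |d|.
Radius of convergence: R = |2 − z₀| = |-2| = 2 (distance from z₀ to the singularity z = 2).

c_0 = 1/4, c_1 = -1/4, c_2 = 3/16; R = 2.


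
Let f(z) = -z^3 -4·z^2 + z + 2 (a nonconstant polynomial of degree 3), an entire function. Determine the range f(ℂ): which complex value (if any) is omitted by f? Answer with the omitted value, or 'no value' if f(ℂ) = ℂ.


Little Picard bounds the complement of f(ℂ) to at most one point.
For every w ∈ ℂ, the equation p(z) − w = 0 is a nonconstant polynomial in z and hence has at least one root by the fundamental theorem of algebra. So p is surjective onto ℂ, omitting no value.

Omitted value: no value.


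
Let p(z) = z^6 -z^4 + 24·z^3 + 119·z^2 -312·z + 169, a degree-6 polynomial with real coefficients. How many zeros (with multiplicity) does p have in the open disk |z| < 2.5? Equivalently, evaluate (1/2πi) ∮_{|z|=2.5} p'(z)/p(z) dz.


The zeros of p are: (2 + 3i), (2 - 3i), (-3 + 2i), (-3 - 2i), 1, 1.
Their magnitudes are: 3.606, 3.606, 3.606, 3.606, 1, 1.
Zeros with |z| < R = 2.5: 1, 1.
Count = 2.
By the argument principle, (1/2πi) ∮_{|z|=R} p'(z)/p(z) dz equals exactly this count.

Number of zeros inside |z| < 2.5: 2.


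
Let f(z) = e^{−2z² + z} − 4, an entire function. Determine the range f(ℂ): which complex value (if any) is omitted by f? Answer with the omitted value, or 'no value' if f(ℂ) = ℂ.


Little Picard bounds the complement of f(ℂ) to at most one point.
The exponent g(z) = −2z² + z is a nonconstant polynomial, hence surjective onto ℂ. So e^{g(z)} takes every value in {e^w : w ∈ ℂ} = ℂ ∖ {0}. Adding -4 shifts the range to ℂ ∖ {-4}. f omits exactly -4.

Omitted value: -4.


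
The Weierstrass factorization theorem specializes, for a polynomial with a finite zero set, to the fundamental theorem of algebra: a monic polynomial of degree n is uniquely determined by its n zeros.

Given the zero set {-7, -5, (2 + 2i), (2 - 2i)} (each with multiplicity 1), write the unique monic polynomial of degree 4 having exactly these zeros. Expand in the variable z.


The polynomial is p(z) = ∏_{α ∈ S} (z − α), where S = {-7, -5, (2 + 2i), (2 - 2i)}.
Expanding the product yields: p(z) = z^4 + 8·z^3 -5·z^2 -44·z + 280.
Note conjugate pairs combine to real quadratics: (z − (2+2i))(z − (2−2i)) = z² − 4z + 8.
The resulting polynomial has degree 4 and real coefficients as required.

p(z) = z^4 + 8·z^3 -5·z^2 -44·z + 280.


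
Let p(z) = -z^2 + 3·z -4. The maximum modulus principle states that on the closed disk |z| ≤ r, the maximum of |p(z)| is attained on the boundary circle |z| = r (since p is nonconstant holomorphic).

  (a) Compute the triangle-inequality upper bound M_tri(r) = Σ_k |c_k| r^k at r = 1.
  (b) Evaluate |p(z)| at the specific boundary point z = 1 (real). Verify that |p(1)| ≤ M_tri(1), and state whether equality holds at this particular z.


Coefficients: c_0 = -4, c_1 = 3, c_2 = -1. Radius r = 1.
Part (a). Triangle bound: M_tri(r) = Σ_k |c_k| r^k
  = |-4|·1^0 + |3|·1^1 + |-1|·1^2
  = 4 + 3 + 1 = 8.
This bounds M(r) := max_{|z|=r} |p(z)| from above; equality holds iff all terms c_k z^k can be made to align in phase at a single z on |z|=r.
Part (b). At z = 1 (real, on the circle |z| = r):
  p(1) = (-4)·1^0 + (3)·1^1 + (-1)·1^2 = -2.
  |p(1)| = 2.
Check: |p(1)| = 2 ≤ 8 = M_tri(1). ✓ Equality does not hold at z = 1 (the coefficients have mixed signs, so the terms do not all align in phase there).

M_tri(1) = 8; |p(1)| = 2; equality at z=1: no.


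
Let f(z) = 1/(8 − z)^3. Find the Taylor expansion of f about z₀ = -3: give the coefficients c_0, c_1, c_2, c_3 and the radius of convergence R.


Let w = z − z₀, so z = z₀ + w.
Then 8 − z = 8 − (z₀ + w) = (8 − z₀) − w = 11 − w.
f(z) = 1/(11 − w)^3 = (1/(11)^3) · (1 − w/(11))^{−3}.
By the binomial series (1−u)^{−3} = Σ_{n≥0} C(n+2, 2) u^n for |u|<1, with u = w/(11):
  c_n = C(n+2, 2) / (11)^(n+3).
  c_0 = 1/(11)^3 = 1/1331.
  c_1 = 3/(11)^4 = 3/14641.
  c_2 = 6/(11)^5 = 6/161051.
  c_3 = 10/(11)^6 = 10/1771561.
The series is valid for |w/d| < 1, i.e. |z − z₀| < |d|.
Radius of convergence: R = |8 − z₀| = |11| = 11 (distance from z₀ to the singularity z = 8).

c_0 = 1/1331, c_1 = 3/14641, c_2 = 6/161051, c_3 = 10/1771561; R = 11.


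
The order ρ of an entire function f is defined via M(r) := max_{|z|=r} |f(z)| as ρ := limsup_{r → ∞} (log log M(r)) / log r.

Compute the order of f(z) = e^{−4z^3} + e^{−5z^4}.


Each summand is entire of order 3 and 4 respectively (as in the single-exponential case). The order of a sum is at most the max of the orders, so ρ ≤ 4. For the lower bound: on |z|=r choose arg z so that -5z^4 is real positive; then |e^{-5z^4}| = e^{5r^4} while |e^{-4z^3}| ≤ e^{4r^3} = o(e^{5r^4}). So |f| ≥ e^{5r^4}(1 − o(1)) and ρ ≥ 4. Hence ρ = max(3, 4) = 4.
Therefore ρ = 4.

Order ρ = 4.


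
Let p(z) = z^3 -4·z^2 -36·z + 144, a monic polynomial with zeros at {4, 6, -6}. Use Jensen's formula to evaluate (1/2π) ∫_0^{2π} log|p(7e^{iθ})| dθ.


Zeros: -6, 4, 6; r = 7.
Inside |z| < r: -6, 4, 6. Outside (|z| ≥ r): ∅.
p(0) = 144, so log|p(0)| = log(144) = 4.9698.
Apply Jensen: I(r) = log|p(0)| + Σ_k log(r/|z_k|), summed over zeros inside |z| < r.
  log(r/|z_k|) for z_k = 4: log(7/4) = 0.5596
  log(r/|z_k|) for z_k = 6: log(7/6) = 0.1542
  log(r/|z_k|) for z_k = -6: log(7/6) = 0.1542
Sum over inside zeros: 0.8679.
I(r) = log|p(0)| + (inside sum) = 4.9698 + 0.8679 = 5.8377.
Closed form (all zeros inside, monic): I(r) = n·log(r) = 3·log(7) = 5.8377. ✓

I(r) ≈ 5.8377.


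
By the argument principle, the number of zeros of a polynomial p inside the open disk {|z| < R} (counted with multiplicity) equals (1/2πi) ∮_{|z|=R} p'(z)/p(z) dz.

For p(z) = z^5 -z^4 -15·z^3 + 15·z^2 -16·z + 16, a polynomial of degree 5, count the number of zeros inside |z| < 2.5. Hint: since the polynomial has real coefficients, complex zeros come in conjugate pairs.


The zeros of p are: (0 + 1i), (0 - 1i), 1, 4, -4.
Their magnitudes are: 1, 1, 1, 4, 4.
Zeros with |z| < R = 2.5: (0 + 1i), (0 - 1i), 1.
Count = 3.
By the argument principle, (1/2πi) ∮_{|z|=R} p'(z)/p(z) dz equals exactly this count.

Number of zeros inside |z| < 2.5: 3.


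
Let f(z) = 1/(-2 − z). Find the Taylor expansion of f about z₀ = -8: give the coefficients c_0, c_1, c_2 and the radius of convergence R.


Let w = z − z₀, so z = z₀ + w.
Then -2 − z = -2 − (z₀ + w) = (-2 − z₀) − w = 6 − w.
f(z) = 1/(6 − w) = (1/(6)) · 1/(1 − w/(6)) = Σ_{n≥0} w^n / (6)^(n+1).
So c_n = 1/(6)^(n+1):
  c_0 = 1/(6)^1 = 1/6.
  c_1 = 1/(6)^2 = 1/36.
  c_2 = 1/(6)^3 = 1/216.
The series is valid for |w/d| < 1, i.e. |z − z₀| < |d|.
Radius of convergence: R = |-2 − z₀| = |6| = 6 (distance from z₀ to the singularity z = -2).

c_0 = 1/6, c_1 = 1/36, c_2 = 1/216; R = 6.


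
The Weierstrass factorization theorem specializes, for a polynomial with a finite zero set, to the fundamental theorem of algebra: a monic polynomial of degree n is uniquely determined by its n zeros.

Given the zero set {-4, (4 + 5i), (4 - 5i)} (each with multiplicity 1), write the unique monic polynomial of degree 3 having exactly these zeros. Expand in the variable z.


The polynomial is p(z) = ∏_{α ∈ S} (z − α), where S = {-4, (4 + 5i), (4 - 5i)}.
Expanding the product yields: p(z) = z^3 -4·z^2 + 9·z + 164.
Note conjugate pairs combine to real quadratics: (z − (4+5i))(z − (4−5i)) = z² − 8z + 41.
The resulting polynomial has degree 3 and real coefficients as required.

p(z) = z^3 -4·z^2 + 9·z + 164.


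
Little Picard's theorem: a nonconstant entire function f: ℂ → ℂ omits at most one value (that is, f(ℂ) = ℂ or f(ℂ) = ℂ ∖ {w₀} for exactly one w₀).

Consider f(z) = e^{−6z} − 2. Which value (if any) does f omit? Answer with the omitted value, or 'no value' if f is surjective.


Little Picard bounds the complement of f(ℂ) to at most one point.
e^{−6z} is never zero on ℂ, so 1·e^{−6z} takes every value in ℂ ∖ {0}. Adding -2 shifts the range to ℂ ∖ {-2}. Thus f omits exactly the value -2.

Omitted value: -2.


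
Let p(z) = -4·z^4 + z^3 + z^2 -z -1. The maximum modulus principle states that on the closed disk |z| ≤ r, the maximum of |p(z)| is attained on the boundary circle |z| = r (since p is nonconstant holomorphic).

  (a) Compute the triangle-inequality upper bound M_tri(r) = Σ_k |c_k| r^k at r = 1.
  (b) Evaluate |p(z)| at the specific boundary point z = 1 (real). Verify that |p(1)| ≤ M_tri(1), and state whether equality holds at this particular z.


Coefficients: c_0 = -1, c_1 = -1, c_2 = 1, c_3 = 1, c_4 = -4. Radius r = 1.
Part (a). Triangle bound: M_tri(r) = Σ_k |c_k| r^k
  = |-1|·1^0 + |-1|·1^1 + |1|·1^2 + |1|·1^3 + |-4|·1^4
  = 1 + 1 + 1 + 1 + 4 = 8.
This bounds M(r) := max_{|z|=r} |p(z)| from above; equality holds iff all terms c_k z^k can be made to align in phase at a single z on |z|=r.
Part (b). At z = 1 (real, on the circle |z| = r):
  p(1) = (-1)·1^0 + (-1)·1^1 + (1)·1^2 + (1)·1^3 + (-4)·1^4 = -4.
  |p(1)| = 4.
Check: |p(1)| = 4 ≤ 8 = M_tri(1). ✓ Equality does not hold at z = 1 (the coefficients have mixed signs, so the terms do not all align in phase there).

M_tri(1) = 8; |p(1)| = 4; equality at z=1: no.


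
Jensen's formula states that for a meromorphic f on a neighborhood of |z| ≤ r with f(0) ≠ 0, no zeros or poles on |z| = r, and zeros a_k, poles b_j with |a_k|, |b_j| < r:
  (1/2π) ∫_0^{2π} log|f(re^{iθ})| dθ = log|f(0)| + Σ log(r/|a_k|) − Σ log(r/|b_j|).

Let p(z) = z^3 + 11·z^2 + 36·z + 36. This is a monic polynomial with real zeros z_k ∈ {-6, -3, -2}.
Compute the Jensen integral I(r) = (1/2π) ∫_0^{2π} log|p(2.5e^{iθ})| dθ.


Zeros: -6, -3, -2; r = 2.5.
Inside |z| < r: -2. Outside (|z| ≥ r): -6, -3.
p(0) = 36, so log|p(0)| = log(36) = 3.5835.
Apply Jensen: I(r) = log|p(0)| + Σ_k log(r/|z_k|), summed over zeros inside |z| < r.
  log(r/|z_k|) for z_k = -2: log(2.5/2) = 0.2231
  Outside zeros (-6, -3) contribute nothing to the Jensen sum.
Sum over inside zeros: 0.2231.
I(r) = log|p(0)| + (inside sum) = 3.5835 + 0.2231 = 3.8067.
Note: since some zeros are outside |z| ≤ r, the simplified n·log(r) form does NOT apply — only the inside zeros contribute.

I(r) ≈ 3.8067.


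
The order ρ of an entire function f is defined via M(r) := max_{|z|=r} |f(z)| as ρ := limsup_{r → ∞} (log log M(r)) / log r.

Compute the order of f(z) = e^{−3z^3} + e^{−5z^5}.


Each summand is entire of order 3 and 5 respectively (as in the single-exponential case). The order of a sum is at most the max of the orders, so ρ ≤ 5. For the lower bound: on |z|=r choose arg z so that -5z^5 is real positive; then |e^{-5z^5}| = e^{5r^5} while |e^{-3z^3}| ≤ e^{3r^3} = o(e^{5r^5}). So |f| ≥ e^{5r^5}(1 − o(1)) and ρ ≥ 5. Hence ρ = max(3, 5) = 5.
Therefore ρ = 5.

Order ρ = 5.


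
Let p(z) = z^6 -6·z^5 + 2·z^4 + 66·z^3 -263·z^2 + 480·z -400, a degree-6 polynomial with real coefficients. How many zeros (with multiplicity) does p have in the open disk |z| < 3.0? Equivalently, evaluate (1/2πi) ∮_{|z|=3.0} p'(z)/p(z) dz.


The zeros of p are: 4, -4, (1 + 2i), (1 - 2i), (2 + 1i), (2 - 1i).
Their magnitudes are: 4, 4, 2.236, 2.236, 2.236, 2.236.
Zeros with |z| < R = 3.0: (1 + 2i), (1 - 2i), (2 + 1i), (2 - 1i).
Count = 4.
By the argument principle, (1/2πi) ∮_{|z|=R} p'(z)/p(z) dz equals exactly this count.

Number of zeros inside |z| < 3.0: 4.


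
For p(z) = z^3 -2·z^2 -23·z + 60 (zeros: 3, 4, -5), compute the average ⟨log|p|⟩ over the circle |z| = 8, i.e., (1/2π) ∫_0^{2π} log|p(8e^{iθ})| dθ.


Zeros: -5, 3, 4; r = 8.
Inside |z| < r: -5, 3, 4. Outside (|z| ≥ r): ∅.
p(0) = 60, so log|p(0)| = log(60) = 4.0943.
Apply Jensen: I(r) = log|p(0)| + Σ_k log(r/|z_k|), summed over zeros inside |z| < r.
  log(r/|z_k|) for z_k = 3: log(8/3) = 0.9808
  log(r/|z_k|) for z_k = 4: log(8/4) = 0.6931
  log(r/|z_k|) for z_k = -5: log(8/5) = 0.4700
Sum over inside zeros: 2.1440.
I(r) = log|p(0)| + (inside sum) = 4.0943 + 2.1440 = 6.2383.
Closed form (all zeros inside, monic): I(r) = n·log(r) = 3·log(8) = 6.2383. ✓

I(r) ≈ 6.2383.


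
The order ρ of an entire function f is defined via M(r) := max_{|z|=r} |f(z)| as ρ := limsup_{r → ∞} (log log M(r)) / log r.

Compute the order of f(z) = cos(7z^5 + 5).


Write cos(w) = (e^{iw} ± e^{−iw})/(2 or 2i), so |cos(w)| ≤ e^{|w|}. With w = 7z^5 + 5, |w| ≤ 7r^5 + 5 on |z|=r, giving M(r) ≤ e^{7r^5 + 5} and ρ ≤ 5. For the lower bound, choose z on |z|=r with 7z^5 purely imaginary of modulus 7r^5; then |cos(7z^5 + 5)| grows like e^{7r^5}/2, so ρ ≥ 5. Hence ρ = 5.
Therefore ρ = 5.

Order ρ = 5.


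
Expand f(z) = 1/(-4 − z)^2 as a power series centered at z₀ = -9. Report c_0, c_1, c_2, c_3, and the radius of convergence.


Let w = z − z₀, so z = z₀ + w.
Then -4 − z = -4 − (z₀ + w) = (-4 − z₀) − w = 5 − w.
f(z) = 1/(5 − w)^2 = (1/(5)^2) · (1 − w/(5))^{−2}.
By the binomial series (1−u)^{−2} = Σ_{n≥0} C(n+1, 1) u^n for |u|<1, with u = w/(5):
  c_n = C(n+1, 1) / (5)^(n+2).
  c_0 = 1/(5)^2 = 1/25.
  c_1 = 2/(5)^3 = 2/125.
  c_2 = 3/(5)^4 = 3/625.
  c_3 = 4/(5)^5 = 4/3125.
The series is valid for |w/d| < 1, i.e. |z − z₀| < |d|.
Radius of convergence: R = |-4 − z₀| = |5| = 5 (distance from z₀ to the singularity z = -4).

c_0 = 1/25, c_1 = 2/125, c_2 = 3/625, c_3 = 4/3125; R = 5.


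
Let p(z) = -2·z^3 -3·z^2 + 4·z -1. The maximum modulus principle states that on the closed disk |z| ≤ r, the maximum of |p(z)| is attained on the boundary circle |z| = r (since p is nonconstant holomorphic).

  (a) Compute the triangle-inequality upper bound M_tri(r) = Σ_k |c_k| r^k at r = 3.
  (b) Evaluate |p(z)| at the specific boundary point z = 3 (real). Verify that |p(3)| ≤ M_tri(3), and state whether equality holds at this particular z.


Coefficients: c_0 = -1, c_1 = 4, c_2 = -3, c_3 = -2. Radius r = 3.
Part (a). Triangle bound: M_tri(r) = Σ_k |c_k| r^k
  = |-1|·3^0 + |4|·3^1 + |-3|·3^2 + |-2|·3^3
  = 1 + 12 + 27 + 54 = 94.
This bounds M(r) := max_{|z|=r} |p(z)| from above; equality holds iff all terms c_k z^k can be made to align in phase at a single z on |z|=r.
Part (b). At z = 3 (real, on the circle |z| = r):
  p(3) = (-1)·3^0 + (4)·3^1 + (-3)·3^2 + (-2)·3^3 = -70.
  |p(3)| = 70.
Check: |p(3)| = 70 ≤ 94 = M_tri(3). ✓ Equality does not hold at z = 3 (the coefficients have mixed signs, so the terms do not all align in phase there).

M_tri(3) = 94; |p(3)| = 70; equality at z=3: no.


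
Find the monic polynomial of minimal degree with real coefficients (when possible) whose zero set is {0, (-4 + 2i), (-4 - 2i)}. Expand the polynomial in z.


The polynomial is p(z) = ∏_{α ∈ S} (z − α), where S = {0, (-4 + 2i), (-4 - 2i)}.
Expanding the product yields: p(z) = z^3 + 8·z^2 + 20·z.
Note conjugate pairs combine to real quadratics: (z − (-4+2i))(z − (-4−2i)) = z² + 8z + 20.
The resulting polynomial has degree 3 and real coefficients as required.

p(z) = z^3 + 8·z^2 + 20·z.


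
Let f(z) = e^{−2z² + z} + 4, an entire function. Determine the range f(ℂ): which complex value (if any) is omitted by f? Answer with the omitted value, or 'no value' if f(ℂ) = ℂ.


Little Picard bounds the complement of f(ℂ) to at most one point.
The exponent g(z) = −2z² + z is a nonconstant polynomial, hence surjective onto ℂ. So e^{g(z)} takes every value in {e^w : w ∈ ℂ} = ℂ ∖ {0}. Adding 4 shifts the range to ℂ ∖ {4}. f omits exactly 4.

Omitted value: 4.


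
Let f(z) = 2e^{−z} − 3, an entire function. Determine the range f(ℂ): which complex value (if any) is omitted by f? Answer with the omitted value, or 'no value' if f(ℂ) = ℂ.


Little Picard bounds the complement of f(ℂ) to at most one point.
e^{−z} is never zero on ℂ, so 2·e^{−z} takes every value in ℂ ∖ {0}. Adding -3 shifts the range to ℂ ∖ {-3}. Thus f omits exactly the value -3.

Omitted value: -3.


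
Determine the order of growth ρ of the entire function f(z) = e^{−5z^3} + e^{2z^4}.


Each summand is entire of order 3 and 4 respectively (as in the single-exponential case). The order of a sum is at most the max of the orders, so ρ ≤ 4. For the lower bound: on |z|=r choose arg z so that 2z^4 is real positive; then |e^{2z^4}| = e^{2r^4} while |e^{-5z^3}| ≤ e^{5r^3} = o(e^{2r^4}). So |f| ≥ e^{2r^4}(1 − o(1)) and ρ ≥ 4. Hence ρ = max(3, 4) = 4.
Therefore ρ = 4.

Order ρ = 4.


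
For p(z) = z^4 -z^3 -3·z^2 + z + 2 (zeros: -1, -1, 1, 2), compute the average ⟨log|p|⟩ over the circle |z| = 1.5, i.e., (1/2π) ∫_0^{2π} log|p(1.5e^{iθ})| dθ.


Zeros: -1, -1, 1, 2; r = 1.5.
Inside |z| < r: -1, -1, 1. Outside (|z| ≥ r): 2.
p(0) = 2, so log|p(0)| = log(2) = 0.6931.
Apply Jensen: I(r) = log|p(0)| + Σ_k log(r/|z_k|), summed over zeros inside |z| < r.
  log(r/|z_k|) for z_k = -1: log(1.5/1) = 0.4055
  log(r/|z_k|) for z_k = -1: log(1.5/1) = 0.4055
  log(r/|z_k|) for z_k = 1: log(1.5/1) = 0.4055
  Outside zeros (2) contribute nothing to the Jensen sum.
Sum over inside zeros: 1.2164.
I(r) = log|p(0)| + (inside sum) = 0.6931 + 1.2164 = 1.9095.
Note: since some zeros are outside |z| ≤ r, the simplified n·log(r) form does NOT apply — only the inside zeros contribute.

I(r) ≈ 1.9095.


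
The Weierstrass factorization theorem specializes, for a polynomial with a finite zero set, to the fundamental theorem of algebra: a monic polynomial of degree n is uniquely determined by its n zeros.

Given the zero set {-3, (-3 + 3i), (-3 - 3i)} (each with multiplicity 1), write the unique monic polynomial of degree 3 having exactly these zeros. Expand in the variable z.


The polynomial is p(z) = ∏_{α ∈ S} (z − α), where S = {-3, (-3 + 3i), (-3 - 3i)}.
Expanding the product yields: p(z) = z^3 + 9·z^2 + 36·z + 54.
Note conjugate pairs combine to real quadratics: (z − (-3+3i))(z − (-3−3i)) = z² + 6z + 18.
The resulting polynomial has degree 3 and real coefficients as required.

p(z) = z^3 + 9·z^2 + 36·z + 54.


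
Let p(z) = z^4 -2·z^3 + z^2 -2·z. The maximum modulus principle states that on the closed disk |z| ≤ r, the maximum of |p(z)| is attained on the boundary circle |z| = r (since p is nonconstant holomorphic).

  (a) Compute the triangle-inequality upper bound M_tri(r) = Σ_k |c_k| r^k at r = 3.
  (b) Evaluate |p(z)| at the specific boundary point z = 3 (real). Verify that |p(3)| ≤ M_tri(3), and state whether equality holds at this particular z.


Coefficients: c_0 = 0, c_1 = -2, c_2 = 1, c_3 = -2, c_4 = 1. Radius r = 3.
Part (a). Triangle bound: M_tri(r) = Σ_k |c_k| r^k
  = |0|·3^0 + |-2|·3^1 + |1|·3^2 + |-2|·3^3 + |1|·3^4
  = 0 + 6 + 9 + 54 + 81 = 150.
This bounds M(r) := max_{|z|=r} |p(z)| from above; equality holds iff all terms c_k z^k can be made to align in phase at a single z on |z|=r.
Part (b). At z = 3 (real, on the circle |z| = r):
  p(3) = (0)·3^0 + (-2)·3^1 + (1)·3^2 + (-2)·3^3 + (1)·3^4 = 30.
  |p(3)| = 30.
Check: |p(3)| = 30 ≤ 150 = M_tri(3). ✓ Equality does not hold at z = 3 (the coefficients have mixed signs, so the terms do not all align in phase there).

M_tri(3) = 150; |p(3)| = 30; equality at z=3: no.


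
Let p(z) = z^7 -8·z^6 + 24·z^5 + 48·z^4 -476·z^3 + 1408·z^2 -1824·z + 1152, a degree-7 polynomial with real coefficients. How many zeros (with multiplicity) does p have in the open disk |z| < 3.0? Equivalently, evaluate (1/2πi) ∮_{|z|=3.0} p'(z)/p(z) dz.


The zeros of p are: (3 + 3i), (3 - 3i), (1 + 1i), (1 - 1i), -4, (2 + 2i), (2 - 2i).
Their magnitudes are: 4.243, 4.243, 1.414, 1.414, 4, 2.828, 2.828.
Zeros with |z| < R = 3.0: (1 + 1i), (1 - 1i), (2 + 2i), (2 - 2i).
Count = 4.
By the argument principle, (1/2πi) ∮_{|z|=R} p'(z)/p(z) dz equals exactly this count.

Number of zeros inside |z| < 3.0: 4.


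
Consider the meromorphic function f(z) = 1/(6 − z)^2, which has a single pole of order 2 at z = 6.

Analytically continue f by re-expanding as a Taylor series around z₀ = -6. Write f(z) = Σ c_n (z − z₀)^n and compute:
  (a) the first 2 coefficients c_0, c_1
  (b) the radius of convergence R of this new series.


Let w = z − z₀, so z = z₀ + w.
Then 6 − z = 6 − (z₀ + w) = (6 − z₀) − w = 12 − w.
f(z) = 1/(12 − w)^2 = (1/(12)^2) · (1 − w/(12))^{−2}.
By the binomial series (1−u)^{−2} = Σ_{n≥0} C(n+1, 1) u^n for |u|<1, with u = w/(12):
  c_n = C(n+1, 1) / (12)^(n+2).
  c_0 = 1/(12)^2 = 1/144.
  c_1 = 2/(12)^3 = 1/864.
The series is valid for |w/d| < 1, i.e. |z − z₀| < |d|.
Radius of convergence: R = |6 − z₀| = |12| = 12 (distance from z₀ to the singularity z = 6).

c_0 = 1/144, c_1 = 1/864; R = 12.


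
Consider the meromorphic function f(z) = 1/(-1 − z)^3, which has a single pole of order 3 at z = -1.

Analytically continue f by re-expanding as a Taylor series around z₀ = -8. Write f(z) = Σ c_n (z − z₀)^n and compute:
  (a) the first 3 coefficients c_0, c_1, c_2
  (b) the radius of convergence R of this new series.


Let w = z − z₀, so z = z₀ + w.
Then -1 − z = -1 − (z₀ + w) = (-1 − z₀) − w = 7 − w.
f(z) = 1/(7 − w)^3 = (1/(7)^3) · (1 − w/(7))^{−3}.
By the binomial series (1−u)^{−3} = Σ_{n≥0} C(n+2, 2) u^n for |u|<1, with u = w/(7):
  c_n = C(n+2, 2) / (7)^(n+3).
  c_0 = 1/(7)^3 = 1/343.
  c_1 = 3/(7)^4 = 3/2401.
  c_2 = 6/(7)^5 = 6/16807.
The series is valid for |w/d| < 1, i.e. |z − z₀| < |d|.
Radius of convergence: R = |-1 − z₀| = |7| = 7 (distance from z₀ to the singularity z = -1).

c_0 = 1/343, c_1 = 3/2401, c_2 = 6/16807; R = 7.


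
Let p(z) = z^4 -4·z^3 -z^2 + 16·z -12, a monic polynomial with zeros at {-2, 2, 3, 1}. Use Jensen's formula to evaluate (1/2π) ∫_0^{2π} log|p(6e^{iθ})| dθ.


Zeros: -2, 1, 2, 3; r = 6.
Inside |z| < r: -2, 1, 2, 3. Outside (|z| ≥ r): ∅.
p(0) = -12, so log|p(0)| = log(12) = 2.4849.
Apply Jensen: I(r) = log|p(0)| + Σ_k log(r/|z_k|), summed over zeros inside |z| < r.
  log(r/|z_k|) for z_k = -2: log(6/2) = 1.0986
  log(r/|z_k|) for z_k = 2: log(6/2) = 1.0986
  log(r/|z_k|) for z_k = 3: log(6/3) = 0.6931
  log(r/|z_k|) for z_k = 1: log(6/1) = 1.7918
Sum over inside zeros: 4.6821.
I(r) = log|p(0)| + (inside sum) = 2.4849 + 4.6821 = 7.1670.
Closed form (all zeros inside, monic): I(r) = n·log(r) = 4·log(6) = 7.1670. ✓

I(r) ≈ 7.1670.


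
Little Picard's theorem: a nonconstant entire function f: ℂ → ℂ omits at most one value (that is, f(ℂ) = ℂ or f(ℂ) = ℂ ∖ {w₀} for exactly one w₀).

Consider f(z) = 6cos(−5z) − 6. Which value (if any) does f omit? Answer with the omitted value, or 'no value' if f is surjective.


Little Picard bounds the complement of f(ℂ) to at most one point.
cos is entire and surjective onto ℂ: for every w ∈ ℂ, cos(ζ) = w has a solution ζ ∈ ℂ (e.g., via the complex inverse arccos). With ζ = −5z this gives z = ζ/(-5). Then 6·cos(−5z) takes every value in 6·ℂ = ℂ, and adding -6 is a bijection of ℂ. So f is surjective and omits no value. (Note: only on the real line is cos bounded by [−1, 1].)

Omitted value: no value.


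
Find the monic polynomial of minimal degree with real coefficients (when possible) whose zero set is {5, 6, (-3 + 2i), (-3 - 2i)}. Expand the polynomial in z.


The polynomial is p(z) = ∏_{α ∈ S} (z − α), where S = {5, 6, (-3 + 2i), (-3 - 2i)}.
Expanding the product yields: p(z) = z^4 -5·z^3 -23·z^2 + 37·z + 390.
Note conjugate pairs combine to real quadratics: (z − (-3+2i))(z − (-3−2i)) = z² + 6z + 13.
The resulting polynomial has degree 4 and real coefficients as required.

p(z) = z^4 -5·z^3 -23·z^2 + 37·z + 390.


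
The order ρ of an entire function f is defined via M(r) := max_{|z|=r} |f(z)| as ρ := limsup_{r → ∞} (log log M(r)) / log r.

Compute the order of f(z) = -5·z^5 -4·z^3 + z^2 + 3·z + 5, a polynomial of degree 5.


|f(z)| ≤ Σ|c_k|·r^k = O(r^5) as r → ∞. Polynomial growth is O(e^{r^ε}) for every ε > 0 (since r^5/e^{r^ε} → 0), so ρ ≤ ε for all ε > 0, i.e. ρ = 0. Every nonconstant polynomial has order 0.
Therefore ρ = 0.

Order ρ = 0.


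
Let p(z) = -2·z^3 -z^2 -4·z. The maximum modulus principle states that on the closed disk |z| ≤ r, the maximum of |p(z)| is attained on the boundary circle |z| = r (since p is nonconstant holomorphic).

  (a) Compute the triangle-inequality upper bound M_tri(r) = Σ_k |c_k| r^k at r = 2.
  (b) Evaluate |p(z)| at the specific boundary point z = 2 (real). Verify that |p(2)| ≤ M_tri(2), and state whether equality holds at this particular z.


Coefficients: c_0 = 0, c_1 = -4, c_2 = -1, c_3 = -2. Radius r = 2.
Part (a). Triangle bound: M_tri(r) = Σ_k |c_k| r^k
  = |0|·2^0 + |-4|·2^1 + |-1|·2^2 + |-2|·2^3
  = 0 + 8 + 4 + 16 = 28.
This bounds M(r) := max_{|z|=r} |p(z)| from above; equality holds iff all terms c_k z^k can be made to align in phase at a single z on |z|=r.
Part (b). At z = 2 (real, on the circle |z| = r):
  p(2) = (0)·2^0 + (-4)·2^1 + (-1)·2^2 + (-2)·2^3 = -28.
  |p(2)| = 28.
Since all nonzero coefficients share the same sign, |p(2)| = 28 = M_tri(2); the triangle bound is attained at z = 2, so in fact M(r) = 28.

M_tri(2) = 28; |p(2)| = 28; equality at z=2: yes.


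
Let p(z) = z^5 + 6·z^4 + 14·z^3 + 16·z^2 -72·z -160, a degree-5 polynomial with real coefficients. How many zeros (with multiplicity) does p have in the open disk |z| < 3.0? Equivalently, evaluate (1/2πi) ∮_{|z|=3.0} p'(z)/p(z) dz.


The zeros of p are: 2, (-1 + 3i), (-1 - 3i), -4, -2.
Their magnitudes are: 2, 3.162, 3.162, 4, 2.
Zeros with |z| < R = 3.0: 2, -2.
Count = 2.
By the argument principle, (1/2πi) ∮_{|z|=R} p'(z)/p(z) dz equals exactly this count.

Number of zeros inside |z| < 3.0: 2.


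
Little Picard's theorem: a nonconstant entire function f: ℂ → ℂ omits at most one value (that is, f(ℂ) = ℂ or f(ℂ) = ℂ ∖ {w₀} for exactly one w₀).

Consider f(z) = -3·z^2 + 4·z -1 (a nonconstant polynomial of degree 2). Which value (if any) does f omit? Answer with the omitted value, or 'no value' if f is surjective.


Little Picard bounds the complement of f(ℂ) to at most one point.
For every w ∈ ℂ, the equation p(z) − w = 0 is a nonconstant polynomial in z and hence has at least one root by the fundamental theorem of algebra. So p is surjective onto ℂ, omitting no value.

Omitted value: no value.


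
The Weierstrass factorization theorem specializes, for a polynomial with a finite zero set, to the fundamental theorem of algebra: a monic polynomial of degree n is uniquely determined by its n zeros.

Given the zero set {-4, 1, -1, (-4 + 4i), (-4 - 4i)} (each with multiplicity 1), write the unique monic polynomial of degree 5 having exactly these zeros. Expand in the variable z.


The polynomial is p(z) = ∏_{α ∈ S} (z − α), where S = {-4, 1, -1, (-4 + 4i), (-4 - 4i)}.
Expanding the product yields: p(z) = z^5 + 12·z^4 + 63·z^3 + 116·z^2 -64·z -128.
Note conjugate pairs combine to real quadratics: (z − (-4+4i))(z − (-4−4i)) = z² + 8z + 32.
The resulting polynomial has degree 5 and real coefficients as required.

p(z) = z^5 + 12·z^4 + 63·z^3 + 116·z^2 -64·z -128.


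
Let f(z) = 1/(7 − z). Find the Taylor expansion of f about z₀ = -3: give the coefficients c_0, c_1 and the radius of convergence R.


Let w = z − z₀, so z = z₀ + w.
Then 7 − z = 7 − (z₀ + w) = (7 − z₀) − w = 10 − w.
f(z) = 1/(10 − w) = (1/(10)) · 1/(1 − w/(10)) = Σ_{n≥0} w^n / (10)^(n+1).
So c_n = 1/(10)^(n+1):
  c_0 = 1/(10)^1 = 1/10.
  c_1 = 1/(10)^2 = 1/100.
The series is valid for |w/d| < 1, i.e. |z − z₀| < |d|.
Radius of convergence: R = |7 − z₀| = |10| = 10 (distance from z₀ to the singularity z = 7).

c_0 = 1/10, c_1 = 1/100; R = 10.


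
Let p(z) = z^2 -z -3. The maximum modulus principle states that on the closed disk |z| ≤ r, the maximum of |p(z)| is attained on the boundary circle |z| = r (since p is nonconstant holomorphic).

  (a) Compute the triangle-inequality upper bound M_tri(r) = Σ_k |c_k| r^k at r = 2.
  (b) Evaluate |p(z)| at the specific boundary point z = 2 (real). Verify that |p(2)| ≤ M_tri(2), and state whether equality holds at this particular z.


Coefficients: c_0 = -3, c_1 = -1, c_2 = 1. Radius r = 2.
Part (a). Triangle bound: M_tri(r) = Σ_k |c_k| r^k
  = |-3|·2^0 + |-1|·2^1 + |1|·2^2
  = 3 + 2 + 4 = 9.
This bounds M(r) := max_{|z|=r} |p(z)| from above; equality holds iff all terms c_k z^k can be made to align in phase at a single z on |z|=r.
Part (b). At z = 2 (real, on the circle |z| = r):
  p(2) = (-3)·2^0 + (-1)·2^1 + (1)·2^2 = -1.
  |p(2)| = 1.
Check: |p(2)| = 1 ≤ 9 = M_tri(2). ✓ Equality does not hold at z = 2 (the coefficients have mixed signs, so the terms do not all align in phase there).

M_tri(2) = 9; |p(2)| = 1; equality at z=2: no.


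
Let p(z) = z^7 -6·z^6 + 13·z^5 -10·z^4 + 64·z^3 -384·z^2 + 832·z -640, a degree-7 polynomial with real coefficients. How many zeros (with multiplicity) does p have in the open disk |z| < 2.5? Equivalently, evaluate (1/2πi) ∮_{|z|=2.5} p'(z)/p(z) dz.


The zeros of p are: (-2 + 2i), (-2 - 2i), (2 + 2i), (2 - 2i), (2 + 1i), (2 - 1i), 2.
Their magnitudes are: 2.828, 2.828, 2.828, 2.828, 2.236, 2.236, 2.
Zeros with |z| < R = 2.5: (2 + 1i), (2 - 1i), 2.
Count = 3.
By the argument principle, (1/2πi) ∮_{|z|=R} p'(z)/p(z) dz equals exactly this count.

Number of zeros inside |z| < 2.5: 3.


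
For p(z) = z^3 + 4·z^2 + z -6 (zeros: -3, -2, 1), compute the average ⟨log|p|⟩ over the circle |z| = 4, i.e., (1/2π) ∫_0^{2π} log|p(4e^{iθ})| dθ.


Zeros: -3, -2, 1; r = 4.
Inside |z| < r: -3, -2, 1. Outside (|z| ≥ r): ∅.
p(0) = -6, so log|p(0)| = log(6) = 1.7918.
Apply Jensen: I(r) = log|p(0)| + Σ_k log(r/|z_k|), summed over zeros inside |z| < r.
  log(r/|z_k|) for z_k = -3: log(4/3) = 0.2877
  log(r/|z_k|) for z_k = -2: log(4/2) = 0.6931
  log(r/|z_k|) for z_k = 1: log(4/1) = 1.3863
Sum over inside zeros: 2.3671.
I(r) = log|p(0)| + (inside sum) = 1.7918 + 2.3671 = 4.1589.
Closed form (all zeros inside, monic): I(r) = n·log(r) = 3·log(4) = 4.1589. ✓

I(r) ≈ 4.1589.


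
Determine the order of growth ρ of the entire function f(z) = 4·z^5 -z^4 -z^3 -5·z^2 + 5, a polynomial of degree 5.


|f(z)| ≤ Σ|c_k|·r^k = O(r^5) as r → ∞. Polynomial growth is O(e^{r^ε}) for every ε > 0 (since r^5/e^{r^ε} → 0), so ρ ≤ ε for all ε > 0, i.e. ρ = 0. Every nonconstant polynomial has order 0.
Therefore ρ = 0.

Order ρ = 0.


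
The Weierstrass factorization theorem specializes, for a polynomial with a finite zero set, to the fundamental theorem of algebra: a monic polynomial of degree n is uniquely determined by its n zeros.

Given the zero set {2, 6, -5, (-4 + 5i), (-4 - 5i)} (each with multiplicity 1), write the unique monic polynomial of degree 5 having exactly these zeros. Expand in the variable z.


The polynomial is p(z) = ∏_{α ∈ S} (z − α), where S = {2, 6, -5, (-4 + 5i), (-4 - 5i)}.
Expanding the product yields: p(z) = z^5 + 5·z^4 -11·z^3 -287·z^2 -668·z + 2460.
Note conjugate pairs combine to real quadratics: (z − (-4+5i))(z − (-4−5i)) = z² + 8z + 41.
The resulting polynomial has degree 5 and real coefficients as required.

p(z) = z^5 + 5·z^4 -11·z^3 -287·z^2 -668·z + 2460.


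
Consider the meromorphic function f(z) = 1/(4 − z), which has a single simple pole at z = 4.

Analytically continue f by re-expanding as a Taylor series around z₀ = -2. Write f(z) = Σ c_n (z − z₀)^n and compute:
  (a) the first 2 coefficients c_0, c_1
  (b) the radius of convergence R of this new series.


Let w = z − z₀, so z = z₀ + w.
Then 4 − z = 4 − (z₀ + w) = (4 − z₀) − w = 6 − w.
f(z) = 1/(6 − w) = (1/(6)) · 1/(1 − w/(6)) = Σ_{n≥0} w^n / (6)^(n+1).
So c_n = 1/(6)^(n+1):
  c_0 = 1/(6)^1 = 1/6.
  c_1 = 1/(6)^2 = 1/36.
The series is valid for |w/d| < 1, i.e. |z − z₀| < |d|.
Radius of convergence: R = |4 − z₀| = |6| = 6 (distance from z₀ to the singularity z = 4).

c_0 = 1/6, c_1 = 1/36; R = 6.


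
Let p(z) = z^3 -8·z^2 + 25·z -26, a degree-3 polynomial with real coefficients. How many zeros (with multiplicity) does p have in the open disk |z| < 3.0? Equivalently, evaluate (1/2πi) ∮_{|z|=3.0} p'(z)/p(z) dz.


The zeros of p are: (3 + 2i), (3 - 2i), 2.
Their magnitudes are: 3.606, 3.606, 2.
Zeros with |z| < R = 3.0: 2.
Count = 1.
By the argument principle, (1/2πi) ∮_{|z|=R} p'(z)/p(z) dz equals exactly this count.

Number of zeros inside |z| < 3.0: 1.


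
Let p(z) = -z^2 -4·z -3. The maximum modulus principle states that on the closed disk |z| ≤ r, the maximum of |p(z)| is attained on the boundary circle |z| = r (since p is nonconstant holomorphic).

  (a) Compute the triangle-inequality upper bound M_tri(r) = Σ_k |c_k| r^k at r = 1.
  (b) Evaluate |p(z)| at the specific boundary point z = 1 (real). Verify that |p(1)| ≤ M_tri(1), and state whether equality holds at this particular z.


Coefficients: c_0 = -3, c_1 = -4, c_2 = -1. Radius r = 1.
Part (a). Triangle bound: M_tri(r) = Σ_k |c_k| r^k
  = |-3|·1^0 + |-4|·1^1 + |-1|·1^2
  = 3 + 4 + 1 = 8.
This bounds M(r) := max_{|z|=r} |p(z)| from above; equality holds iff all terms c_k z^k can be made to align in phase at a single z on |z|=r.
Part (b). At z = 1 (real, on the circle |z| = r):
  p(1) = (-3)·1^0 + (-4)·1^1 + (-1)·1^2 = -8.
  |p(1)| = 8.
Since all nonzero coefficients share the same sign, |p(1)| = 8 = M_tri(1); the triangle bound is attained at z = 1, so in fact M(r) = 8.

M_tri(1) = 8; |p(1)| = 8; equality at z=1: yes.


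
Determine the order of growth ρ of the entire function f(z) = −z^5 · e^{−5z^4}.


M(r) = max_{|z|=r} |-1|·|z|^5·|e^{−5z^4}| = 1·r^5 · e^{5r^4} (the factors attain their maxima compatibly on |z|=r). Then log M(r) = log 1 + 5·log r + 5r^4, dominated by the last term, so log log M(r) ~ 4·log r. The polynomial factor -1z^5 contributes only a log r term and does not affect the order. ρ = 4.
Therefore ρ = 4.

Order ρ = 4.


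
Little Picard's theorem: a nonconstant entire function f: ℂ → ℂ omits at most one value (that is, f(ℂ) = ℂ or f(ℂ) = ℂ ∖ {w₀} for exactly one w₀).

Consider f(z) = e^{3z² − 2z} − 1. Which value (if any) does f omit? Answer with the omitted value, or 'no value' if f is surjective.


Little Picard bounds the complement of f(ℂ) to at most one point.
The exponent g(z) = 3z² − 2z is a nonconstant polynomial, hence surjective onto ℂ. So e^{g(z)} takes every value in {e^w : w ∈ ℂ} = ℂ ∖ {0}. Adding -1 shifts the range to ℂ ∖ {-1}. f omits exactly -1.

Omitted value: -1.


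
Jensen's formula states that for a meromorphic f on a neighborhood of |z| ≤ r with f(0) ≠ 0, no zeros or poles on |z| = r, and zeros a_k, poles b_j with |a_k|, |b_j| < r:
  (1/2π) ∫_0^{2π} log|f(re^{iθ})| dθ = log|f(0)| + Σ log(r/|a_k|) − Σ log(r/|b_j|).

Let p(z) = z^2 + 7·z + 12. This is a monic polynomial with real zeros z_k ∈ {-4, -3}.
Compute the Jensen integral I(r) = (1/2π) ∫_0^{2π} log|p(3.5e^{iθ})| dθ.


Zeros: -4, -3; r = 3.5.
Inside |z| < r: -3. Outside (|z| ≥ r): -4.
p(0) = 12, so log|p(0)| = log(12) = 2.4849.
Apply Jensen: I(r) = log|p(0)| + Σ_k log(r/|z_k|), summed over zeros inside |z| < r.
  log(r/|z_k|) for z_k = -3: log(3.5/3) = 0.1542
  Outside zeros (-4) contribute nothing to the Jensen sum.
Sum over inside zeros: 0.1542.
I(r) = log|p(0)| + (inside sum) = 2.4849 + 0.1542 = 2.6391.
Note: since some zeros are outside |z| ≤ r, the simplified n·log(r) form does NOT apply — only the inside zeros contribute.

I(r) ≈ 2.6391.


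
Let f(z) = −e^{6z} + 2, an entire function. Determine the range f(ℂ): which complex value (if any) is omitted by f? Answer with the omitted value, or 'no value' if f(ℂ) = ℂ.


Little Picard bounds the complement of f(ℂ) to at most one point.
e^{6z} is never zero on ℂ, so -1·e^{6z} takes every value in ℂ ∖ {0}. Adding 2 shifts the range to ℂ ∖ {2}. Thus f omits exactly the value 2.

Omitted value: 2.


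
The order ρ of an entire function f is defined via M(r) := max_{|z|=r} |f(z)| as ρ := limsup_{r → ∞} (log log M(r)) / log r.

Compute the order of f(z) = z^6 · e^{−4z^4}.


M(r) = max_{|z|=r} |1|·|z|^6·|e^{−4z^4}| = 1·r^6 · e^{4r^4} (the factors attain their maxima compatibly on |z|=r). Then log M(r) = log 1 + 6·log r + 4r^4, dominated by the last term, so log log M(r) ~ 4·log r. The polynomial factor 1z^6 contributes only a log r term and does not affect the order. ρ = 4.
Therefore ρ = 4.

Order ρ = 4.
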